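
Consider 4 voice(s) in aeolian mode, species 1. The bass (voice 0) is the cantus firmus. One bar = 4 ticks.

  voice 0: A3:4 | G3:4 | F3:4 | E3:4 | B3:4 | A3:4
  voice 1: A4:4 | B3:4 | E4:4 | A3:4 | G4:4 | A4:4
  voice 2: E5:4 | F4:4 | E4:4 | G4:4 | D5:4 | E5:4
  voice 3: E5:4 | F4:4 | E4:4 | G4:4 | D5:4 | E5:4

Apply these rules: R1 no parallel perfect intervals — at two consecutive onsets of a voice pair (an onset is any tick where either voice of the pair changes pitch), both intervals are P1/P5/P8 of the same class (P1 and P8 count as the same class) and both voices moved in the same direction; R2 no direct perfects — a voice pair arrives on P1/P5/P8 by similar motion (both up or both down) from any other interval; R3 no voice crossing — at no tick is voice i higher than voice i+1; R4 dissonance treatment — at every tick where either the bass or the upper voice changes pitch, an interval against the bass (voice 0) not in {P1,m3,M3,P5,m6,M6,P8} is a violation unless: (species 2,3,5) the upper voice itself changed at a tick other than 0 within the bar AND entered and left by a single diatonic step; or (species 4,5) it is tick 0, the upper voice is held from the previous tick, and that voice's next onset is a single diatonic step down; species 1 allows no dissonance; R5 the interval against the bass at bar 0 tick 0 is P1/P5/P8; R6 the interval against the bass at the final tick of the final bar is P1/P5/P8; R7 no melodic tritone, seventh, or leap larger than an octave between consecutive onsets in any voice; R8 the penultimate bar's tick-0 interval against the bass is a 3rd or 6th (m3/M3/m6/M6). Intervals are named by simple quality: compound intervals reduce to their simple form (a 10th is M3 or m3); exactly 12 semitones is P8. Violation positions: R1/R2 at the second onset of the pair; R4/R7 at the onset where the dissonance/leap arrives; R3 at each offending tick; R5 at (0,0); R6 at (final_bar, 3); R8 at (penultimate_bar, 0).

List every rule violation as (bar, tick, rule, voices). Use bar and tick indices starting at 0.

(1, 0, R1, (2, 3))
(1, 0, R4, (0, 2))
(1, 0, R4, (0, 3))
(1, 0, R7, (1,))
(1, 0, R7, (2,))
(1, 0, R7, (3,))
(2, 0, R1, (2, 3))
(2, 0, R4, (0, 1))
(2, 0, R4, (0, 2))
(2, 0, R4, (0, 3))
(3, 0, R1, (2, 3))
(3, 0, R4, (0, 1))
(4, 0, R1, (2, 3))
(4, 0, R2, (1, 2))
(4, 0, R2, (1, 3))
(4, 0, R7, (1,))
(5, 0, R1, (1, 2))
(5, 0, R1, (1, 3))
(5, 0, R1, (2, 3))

bar 0: v0=A3 v1=A4 v2=E5 v3=E5 downbeat P5
bar 1: v0=G3 v1=B3 v2=F4 v3=F4 downbeat m7
bar 2: v0=F3 v1=E4 v2=E4 v3=E4 downbeat M7
bar 3: v0=E3 v1=A3 v2=G4 v3=G4 downbeat m3
bar 4: v0=B3 v1=G4 v2=D5 v3=D5 downbeat m3
bar 5: v0=A3 v1=A4 v2=E5 v3=E5 downbeat P5
  -> R1 @ bar 1 tick 0 v(2, 3): E5/E5 P1 -> F4/F4 P1 similar
  -> R4 @ bar 1 tick 0 v(0, 2): G3/F4 m7 untreated
  -> R4 @ bar 1 tick 0 v(0, 3): G3/F4 m7 untreated
  -> R7 @ bar 1 tick 0 v(1,): A4->B3 leap 10st
  -> R7 @ bar 1 tick 0 v(2,): E5->F4 leap 11st
  -> R7 @ bar 1 tick 0 v(3,): E5->F4 leap 11st
  -> R1 @ bar 2 tick 0 v(2, 3): F4/F4 P1 -> E4/E4 P1 similar
  -> R4 @ bar 2 tick 0 v(0, 1): F3/E4 M7 untreated
  -> R4 @ bar 2 tick 0 v(0, 2): F3/E4 M7 untreated
  -> R4 @ bar 2 tick 0 v(0, 3): F3/E4 M7 untreated
  -> R1 @ bar 3 tick 0 v(2, 3): E4/E4 P1 -> G4/G4 P1 similar
  -> R4 @ bar 3 tick 0 v(0, 1): E3/A3 P4 untreated
  -> R1 @ bar 4 tick 0 v(2, 3): G4/G4 P1 -> D5/D5 P1 similar
  -> R2 @ bar 4 tick 0 v(1, 2): A3/G4 m7 -> G4/D5 P5 similar
  -> R2 @ bar 4 tick 0 v(1, 3): A3/G4 m7 -> G4/D5 P5 similar
  -> R7 @ bar 4 tick 0 v(1,): A3->G4 leap 10st
  -> R1 @ bar 5 tick 0 v(1, 2): G4/D5 P5 -> A4/E5 P5 similar
  -> R1 @ bar 5 tick 0 v(1, 3): G4/D5 P5 -> A4/E5 P5 similar
  -> R1 @ bar 5 tick 0 v(2, 3): D5/D5 P1 -> E5/E5 P1 similar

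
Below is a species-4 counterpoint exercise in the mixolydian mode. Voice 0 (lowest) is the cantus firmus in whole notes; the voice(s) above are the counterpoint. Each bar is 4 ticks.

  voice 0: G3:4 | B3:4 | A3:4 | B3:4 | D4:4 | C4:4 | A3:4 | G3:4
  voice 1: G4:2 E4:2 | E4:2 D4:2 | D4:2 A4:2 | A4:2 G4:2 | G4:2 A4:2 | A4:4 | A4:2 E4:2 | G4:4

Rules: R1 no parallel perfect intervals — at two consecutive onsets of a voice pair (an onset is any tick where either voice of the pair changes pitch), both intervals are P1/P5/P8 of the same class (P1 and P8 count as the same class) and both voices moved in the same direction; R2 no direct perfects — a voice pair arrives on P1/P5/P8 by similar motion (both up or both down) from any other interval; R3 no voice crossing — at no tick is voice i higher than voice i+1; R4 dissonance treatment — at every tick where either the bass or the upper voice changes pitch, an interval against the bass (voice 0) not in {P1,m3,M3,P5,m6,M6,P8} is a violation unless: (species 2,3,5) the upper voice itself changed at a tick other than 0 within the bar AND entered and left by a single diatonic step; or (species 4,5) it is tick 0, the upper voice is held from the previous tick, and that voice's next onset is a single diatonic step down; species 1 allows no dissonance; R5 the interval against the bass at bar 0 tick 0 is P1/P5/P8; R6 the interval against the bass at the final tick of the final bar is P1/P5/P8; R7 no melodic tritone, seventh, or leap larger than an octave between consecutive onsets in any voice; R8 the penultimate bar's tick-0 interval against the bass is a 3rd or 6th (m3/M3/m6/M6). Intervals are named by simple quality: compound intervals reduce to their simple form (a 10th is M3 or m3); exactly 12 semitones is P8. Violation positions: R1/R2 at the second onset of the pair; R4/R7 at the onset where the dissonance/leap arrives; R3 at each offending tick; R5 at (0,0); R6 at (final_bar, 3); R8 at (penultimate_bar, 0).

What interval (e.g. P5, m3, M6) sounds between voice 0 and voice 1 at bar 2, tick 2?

voice 0=A3 voice 1=A4 -> P8

P8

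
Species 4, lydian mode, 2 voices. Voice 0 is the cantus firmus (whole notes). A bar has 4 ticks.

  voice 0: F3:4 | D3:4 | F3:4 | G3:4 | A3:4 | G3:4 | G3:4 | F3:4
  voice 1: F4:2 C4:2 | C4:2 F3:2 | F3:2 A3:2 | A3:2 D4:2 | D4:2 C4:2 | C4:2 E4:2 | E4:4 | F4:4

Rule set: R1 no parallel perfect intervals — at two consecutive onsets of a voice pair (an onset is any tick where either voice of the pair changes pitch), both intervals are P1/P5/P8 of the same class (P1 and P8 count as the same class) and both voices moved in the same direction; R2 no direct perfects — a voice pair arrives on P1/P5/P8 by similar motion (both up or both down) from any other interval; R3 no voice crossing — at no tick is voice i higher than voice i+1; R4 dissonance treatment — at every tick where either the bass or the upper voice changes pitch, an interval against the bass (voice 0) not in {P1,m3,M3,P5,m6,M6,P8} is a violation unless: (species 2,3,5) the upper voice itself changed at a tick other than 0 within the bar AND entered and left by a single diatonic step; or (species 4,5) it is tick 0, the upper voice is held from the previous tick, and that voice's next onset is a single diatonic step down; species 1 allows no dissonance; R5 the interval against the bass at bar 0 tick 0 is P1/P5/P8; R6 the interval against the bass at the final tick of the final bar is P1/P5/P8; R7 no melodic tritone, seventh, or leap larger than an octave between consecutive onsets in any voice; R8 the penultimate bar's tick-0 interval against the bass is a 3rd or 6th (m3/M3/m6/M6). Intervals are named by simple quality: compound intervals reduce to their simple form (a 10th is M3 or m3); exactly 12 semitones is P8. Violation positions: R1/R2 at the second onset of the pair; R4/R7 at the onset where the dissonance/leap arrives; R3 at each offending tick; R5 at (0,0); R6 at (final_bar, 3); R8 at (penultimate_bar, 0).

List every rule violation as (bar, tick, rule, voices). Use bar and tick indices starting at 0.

(1, 0, R4, (0, 1))
(3, 0, R4, (0, 1))
(5, 0, R4, (0, 1))

bar 0: v0=F3 v1=F4 downbeat P8
bar 1: v0=D3 v1=C4 downbeat m7
bar 2: v0=F3 v1=F3 downbeat P1
bar 3: v0=G3 v1=A3 downbeat M2
bar 4: v0=A3 v1=D4 downbeat P4
bar 5: v0=G3 v1=C4 downbeat P4
bar 6: v0=G3 v1=E4 downbeat M6
bar 7: v0=F3 v1=F4 downbeat P8
  -> R4 @ bar 1 tick 0 v(0, 1): D3/C4 m7 untreated
  -> R4 @ bar 3 tick 0 v(0, 1): G3/A3 M2 untreated
  -> R4 @ bar 5 tick 0 v(0, 1): G3/C4 P4 untreated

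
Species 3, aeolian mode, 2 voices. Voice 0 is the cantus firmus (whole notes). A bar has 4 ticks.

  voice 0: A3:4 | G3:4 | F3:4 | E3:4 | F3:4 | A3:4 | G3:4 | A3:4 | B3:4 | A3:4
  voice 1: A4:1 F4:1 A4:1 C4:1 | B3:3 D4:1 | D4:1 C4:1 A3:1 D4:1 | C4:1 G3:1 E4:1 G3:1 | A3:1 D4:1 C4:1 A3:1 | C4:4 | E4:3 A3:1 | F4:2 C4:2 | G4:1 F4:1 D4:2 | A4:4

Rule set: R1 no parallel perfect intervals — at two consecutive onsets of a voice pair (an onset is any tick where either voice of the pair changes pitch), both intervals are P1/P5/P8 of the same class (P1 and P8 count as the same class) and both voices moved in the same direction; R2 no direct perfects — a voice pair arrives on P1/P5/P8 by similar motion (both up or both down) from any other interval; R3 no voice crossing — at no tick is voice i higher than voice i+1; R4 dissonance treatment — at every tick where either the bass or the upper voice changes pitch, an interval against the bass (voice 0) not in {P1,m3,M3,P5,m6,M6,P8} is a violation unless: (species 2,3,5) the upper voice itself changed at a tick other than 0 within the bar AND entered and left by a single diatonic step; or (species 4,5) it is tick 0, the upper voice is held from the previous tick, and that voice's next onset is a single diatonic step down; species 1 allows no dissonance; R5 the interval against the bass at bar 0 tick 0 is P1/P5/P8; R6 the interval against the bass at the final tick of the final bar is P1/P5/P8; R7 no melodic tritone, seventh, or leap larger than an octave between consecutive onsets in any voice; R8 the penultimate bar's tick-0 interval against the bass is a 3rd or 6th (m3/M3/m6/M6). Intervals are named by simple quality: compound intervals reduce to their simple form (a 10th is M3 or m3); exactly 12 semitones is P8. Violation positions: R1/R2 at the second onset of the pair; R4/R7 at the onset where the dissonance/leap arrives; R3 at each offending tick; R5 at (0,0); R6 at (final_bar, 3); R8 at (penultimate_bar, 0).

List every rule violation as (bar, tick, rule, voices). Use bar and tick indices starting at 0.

(6, 3, R4, (0, 1))
(8, 1, R4, (0, 1))

bar 0: v0=A3 v1=A4 downbeat P8
bar 1: v0=G3 v1=B3 downbeat M3
bar 2: v0=F3 v1=D4 downbeat M6
bar 3: v0=E3 v1=C4 downbeat m6
bar 4: v0=F3 v1=A3 downbeat M3
bar 5: v0=A3 v1=C4 downbeat m3
bar 6: v0=G3 v1=E4 downbeat M6
bar 7: v0=A3 v1=F4 downbeat m6
bar 8: v0=B3 v1=G4 downbeat m6
bar 9: v0=A3 v1=A4 downbeat P8
  -> R4 @ bar 6 tick 3 v(0, 1): G3/A3 M2 untreated
  -> R4 @ bar 8 tick 1 v(0, 1): B3/F4 TT untreated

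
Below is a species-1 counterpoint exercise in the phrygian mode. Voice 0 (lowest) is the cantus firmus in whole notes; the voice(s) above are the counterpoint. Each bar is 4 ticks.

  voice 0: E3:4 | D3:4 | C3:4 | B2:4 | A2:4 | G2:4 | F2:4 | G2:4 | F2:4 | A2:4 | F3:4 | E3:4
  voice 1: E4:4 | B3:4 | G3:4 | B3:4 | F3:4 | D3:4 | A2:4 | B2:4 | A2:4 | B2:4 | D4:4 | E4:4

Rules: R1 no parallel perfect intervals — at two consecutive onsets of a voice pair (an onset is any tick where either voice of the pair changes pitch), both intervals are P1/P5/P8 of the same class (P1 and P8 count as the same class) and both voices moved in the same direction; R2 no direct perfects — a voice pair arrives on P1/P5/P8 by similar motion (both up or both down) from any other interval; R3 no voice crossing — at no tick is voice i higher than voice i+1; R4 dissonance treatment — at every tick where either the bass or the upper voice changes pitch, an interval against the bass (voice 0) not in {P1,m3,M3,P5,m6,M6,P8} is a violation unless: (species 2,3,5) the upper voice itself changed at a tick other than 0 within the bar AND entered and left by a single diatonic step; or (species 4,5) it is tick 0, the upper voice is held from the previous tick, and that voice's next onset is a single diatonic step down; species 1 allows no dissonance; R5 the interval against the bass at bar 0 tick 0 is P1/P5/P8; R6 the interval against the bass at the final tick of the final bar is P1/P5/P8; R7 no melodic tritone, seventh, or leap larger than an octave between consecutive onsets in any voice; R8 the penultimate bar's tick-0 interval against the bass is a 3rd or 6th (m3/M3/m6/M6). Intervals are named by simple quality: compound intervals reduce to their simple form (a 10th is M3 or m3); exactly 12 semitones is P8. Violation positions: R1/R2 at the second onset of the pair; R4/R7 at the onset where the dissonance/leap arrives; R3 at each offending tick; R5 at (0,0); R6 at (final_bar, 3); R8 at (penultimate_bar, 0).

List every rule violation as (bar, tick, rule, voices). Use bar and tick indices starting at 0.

bar 0: v0=E3 v1=E4 downbeat P8
bar 1: v0=D3 v1=B3 downbeat M6
bar 2: v0=C3 v1=G3 downbeat P5
bar 3: v0=B2 v1=B3 downbeat P8
bar 4: v0=A2 v1=F3 downbeat m6
bar 5: v0=G2 v1=D3 downbeat P5
bar 6: v0=F2 v1=A2 downbeat M3
bar 7: v0=G2 v1=B2 downbeat M3
bar 8: v0=F2 v1=A2 downbeat M3
bar 9: v0=A2 v1=B2 downbeat M2
bar 10: v0=F3 v1=D4 downbeat M6
bar 11: v0=E3 v1=E4 downbeat P8
  -> R2 @ bar 2 tick 0 v(0, 1): D3/B3 M6 -> C3/G3 P5 similar
  -> R7 @ bar 4 tick 0 v(1,): B3->F3 leap 6st
  -> R2 @ bar 5 tick 0 v(0, 1): A2/F3 m6 -> G2/D3 P5 similar
  -> R4 @ bar 9 tick 0 v(0, 1): A2/B2 M2 untreated
  -> R7 @ bar 10 tick 0 v(1,): B2->D4 leap 15st

(2, 0, R2, (0, 1))
(4, 0, R7, (1,))
(5, 0, R2, (0, 1))
(9, 0, R4, (0, 1))
(10, 0, R7, (1,))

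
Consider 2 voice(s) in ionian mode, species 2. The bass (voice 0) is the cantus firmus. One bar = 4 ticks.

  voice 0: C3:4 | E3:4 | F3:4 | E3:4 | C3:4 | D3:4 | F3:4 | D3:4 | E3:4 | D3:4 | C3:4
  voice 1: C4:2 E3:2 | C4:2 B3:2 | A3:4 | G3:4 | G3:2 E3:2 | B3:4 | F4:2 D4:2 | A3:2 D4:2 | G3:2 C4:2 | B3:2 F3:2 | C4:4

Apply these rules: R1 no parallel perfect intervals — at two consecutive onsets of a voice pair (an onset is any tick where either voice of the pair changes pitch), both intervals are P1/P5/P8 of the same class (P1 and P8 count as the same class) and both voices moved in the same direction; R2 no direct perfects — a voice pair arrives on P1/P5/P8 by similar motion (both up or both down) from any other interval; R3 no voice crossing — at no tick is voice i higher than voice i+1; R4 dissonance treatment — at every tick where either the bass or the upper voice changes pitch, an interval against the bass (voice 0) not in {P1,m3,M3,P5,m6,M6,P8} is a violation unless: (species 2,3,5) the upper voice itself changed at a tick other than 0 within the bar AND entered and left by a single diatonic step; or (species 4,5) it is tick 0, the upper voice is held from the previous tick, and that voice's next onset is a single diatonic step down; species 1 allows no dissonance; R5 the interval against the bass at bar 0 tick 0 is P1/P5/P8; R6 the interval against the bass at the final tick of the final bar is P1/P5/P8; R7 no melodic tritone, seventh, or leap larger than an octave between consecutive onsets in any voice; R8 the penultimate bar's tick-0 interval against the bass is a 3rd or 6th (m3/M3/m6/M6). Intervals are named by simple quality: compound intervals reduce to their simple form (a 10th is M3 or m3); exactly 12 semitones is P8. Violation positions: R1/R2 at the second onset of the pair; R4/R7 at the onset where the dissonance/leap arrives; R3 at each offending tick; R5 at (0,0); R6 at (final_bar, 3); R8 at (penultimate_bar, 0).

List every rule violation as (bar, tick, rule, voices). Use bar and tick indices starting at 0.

(6, 0, R2, (0, 1))
(6, 0, R7, (1,))
(7, 0, R2, (0, 1))
(9, 2, R7, (1,))

bar 0: v0=C3 v1=C4 downbeat P8
bar 1: v0=E3 v1=C4 downbeat m6
bar 2: v0=F3 v1=A3 downbeat M3
bar 3: v0=E3 v1=G3 downbeat m3
bar 4: v0=C3 v1=G3 downbeat P5
bar 5: v0=D3 v1=B3 downbeat M6
bar 6: v0=F3 v1=F4 downbeat P8
bar 7: v0=D3 v1=A3 downbeat P5
bar 8: v0=E3 v1=G3 downbeat m3
bar 9: v0=D3 v1=B3 downbeat M6
bar 10: v0=C3 v1=C4 downbeat P8
  -> R2 @ bar 6 tick 0 v(0, 1): D3/B3 M6 -> F3/F4 P8 similar
  -> R7 @ bar 6 tick 0 v(1,): B3->F4 leap 6st
  -> R2 @ bar 7 tick 0 v(0, 1): F3/D4 M6 -> D3/A3 P5 similar
  -> R7 @ bar 9 tick 2 v(1,): B3->F3 leap 6st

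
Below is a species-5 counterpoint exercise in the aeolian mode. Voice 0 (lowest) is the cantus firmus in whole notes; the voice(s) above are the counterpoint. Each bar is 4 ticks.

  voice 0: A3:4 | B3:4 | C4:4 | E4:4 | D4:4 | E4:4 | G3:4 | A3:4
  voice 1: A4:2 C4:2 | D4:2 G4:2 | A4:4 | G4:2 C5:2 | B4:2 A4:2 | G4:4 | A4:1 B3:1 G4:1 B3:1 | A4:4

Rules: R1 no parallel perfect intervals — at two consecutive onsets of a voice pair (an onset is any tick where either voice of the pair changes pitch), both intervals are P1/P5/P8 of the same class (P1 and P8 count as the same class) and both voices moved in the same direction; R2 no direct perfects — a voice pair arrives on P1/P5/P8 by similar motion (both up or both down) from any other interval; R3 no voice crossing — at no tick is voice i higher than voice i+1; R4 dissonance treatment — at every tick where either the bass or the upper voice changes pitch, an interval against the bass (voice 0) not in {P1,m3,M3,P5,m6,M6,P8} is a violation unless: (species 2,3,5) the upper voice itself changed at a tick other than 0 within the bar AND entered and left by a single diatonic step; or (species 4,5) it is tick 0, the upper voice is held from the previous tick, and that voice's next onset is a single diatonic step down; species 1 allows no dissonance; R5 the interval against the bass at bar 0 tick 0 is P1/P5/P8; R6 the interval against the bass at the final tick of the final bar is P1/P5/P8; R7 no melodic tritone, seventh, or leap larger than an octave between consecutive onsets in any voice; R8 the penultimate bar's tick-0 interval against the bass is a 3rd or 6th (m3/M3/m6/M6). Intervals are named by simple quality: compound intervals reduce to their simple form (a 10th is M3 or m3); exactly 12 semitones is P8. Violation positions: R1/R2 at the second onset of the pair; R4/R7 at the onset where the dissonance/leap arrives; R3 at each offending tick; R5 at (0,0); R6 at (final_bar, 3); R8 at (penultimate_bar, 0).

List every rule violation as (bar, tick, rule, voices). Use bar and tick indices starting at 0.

bar 0: v0=A3 v1=A4 downbeat P8
bar 1: v0=B3 v1=D4 downbeat m3
bar 2: v0=C4 v1=A4 downbeat M6
bar 3: v0=E4 v1=G4 downbeat m3
bar 4: v0=D4 v1=B4 downbeat M6
bar 5: v0=E4 v1=G4 downbeat m3
bar 6: v0=G3 v1=A4 downbeat M2
bar 7: v0=A3 v1=A4 downbeat P8
  -> R4 @ bar 6 tick 0 v(0, 1): G3/A4 M2 untreated
  -> R8 @ bar 6 tick 0 v(0, 1): penult M2 not 3rd/6th
  -> R7 @ bar 6 tick 1 v(1,): A4->B3 leap 10st
  -> R2 @ bar 7 tick 0 v(0, 1): G3/B3 M3 -> A3/A4 P8 similar
  -> R7 @ bar 7 tick 0 v(1,): B3->A4 leap 10st

(6, 0, R4, (0, 1))
(6, 0, R8, (0, 1))
(6, 1, R7, (1,))
(7, 0, R2, (0, 1))
(7, 0, R7, (1,))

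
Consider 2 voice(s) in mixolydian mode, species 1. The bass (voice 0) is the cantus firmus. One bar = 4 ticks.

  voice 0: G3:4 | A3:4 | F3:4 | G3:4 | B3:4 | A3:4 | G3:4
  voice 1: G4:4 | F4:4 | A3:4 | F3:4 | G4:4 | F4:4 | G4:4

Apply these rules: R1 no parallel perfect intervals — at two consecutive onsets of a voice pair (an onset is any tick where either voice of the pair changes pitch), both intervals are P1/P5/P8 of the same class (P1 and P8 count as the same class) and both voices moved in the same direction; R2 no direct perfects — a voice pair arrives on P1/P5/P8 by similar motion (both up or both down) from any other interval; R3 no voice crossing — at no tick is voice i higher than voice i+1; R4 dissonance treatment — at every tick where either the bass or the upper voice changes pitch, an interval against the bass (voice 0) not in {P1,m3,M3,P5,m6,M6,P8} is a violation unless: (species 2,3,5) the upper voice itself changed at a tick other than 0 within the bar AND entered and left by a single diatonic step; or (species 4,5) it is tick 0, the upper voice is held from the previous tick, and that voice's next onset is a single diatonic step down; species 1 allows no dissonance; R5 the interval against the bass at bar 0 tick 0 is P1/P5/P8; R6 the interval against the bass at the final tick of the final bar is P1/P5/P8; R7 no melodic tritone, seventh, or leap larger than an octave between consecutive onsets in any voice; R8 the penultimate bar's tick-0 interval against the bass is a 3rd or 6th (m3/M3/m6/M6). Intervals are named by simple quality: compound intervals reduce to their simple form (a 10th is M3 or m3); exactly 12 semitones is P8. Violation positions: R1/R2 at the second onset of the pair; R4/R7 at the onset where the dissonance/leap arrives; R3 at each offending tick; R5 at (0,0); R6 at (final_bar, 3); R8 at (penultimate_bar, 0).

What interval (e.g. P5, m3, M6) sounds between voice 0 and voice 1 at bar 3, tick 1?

voice 0=G3 voice 1=F3 -> M2

M2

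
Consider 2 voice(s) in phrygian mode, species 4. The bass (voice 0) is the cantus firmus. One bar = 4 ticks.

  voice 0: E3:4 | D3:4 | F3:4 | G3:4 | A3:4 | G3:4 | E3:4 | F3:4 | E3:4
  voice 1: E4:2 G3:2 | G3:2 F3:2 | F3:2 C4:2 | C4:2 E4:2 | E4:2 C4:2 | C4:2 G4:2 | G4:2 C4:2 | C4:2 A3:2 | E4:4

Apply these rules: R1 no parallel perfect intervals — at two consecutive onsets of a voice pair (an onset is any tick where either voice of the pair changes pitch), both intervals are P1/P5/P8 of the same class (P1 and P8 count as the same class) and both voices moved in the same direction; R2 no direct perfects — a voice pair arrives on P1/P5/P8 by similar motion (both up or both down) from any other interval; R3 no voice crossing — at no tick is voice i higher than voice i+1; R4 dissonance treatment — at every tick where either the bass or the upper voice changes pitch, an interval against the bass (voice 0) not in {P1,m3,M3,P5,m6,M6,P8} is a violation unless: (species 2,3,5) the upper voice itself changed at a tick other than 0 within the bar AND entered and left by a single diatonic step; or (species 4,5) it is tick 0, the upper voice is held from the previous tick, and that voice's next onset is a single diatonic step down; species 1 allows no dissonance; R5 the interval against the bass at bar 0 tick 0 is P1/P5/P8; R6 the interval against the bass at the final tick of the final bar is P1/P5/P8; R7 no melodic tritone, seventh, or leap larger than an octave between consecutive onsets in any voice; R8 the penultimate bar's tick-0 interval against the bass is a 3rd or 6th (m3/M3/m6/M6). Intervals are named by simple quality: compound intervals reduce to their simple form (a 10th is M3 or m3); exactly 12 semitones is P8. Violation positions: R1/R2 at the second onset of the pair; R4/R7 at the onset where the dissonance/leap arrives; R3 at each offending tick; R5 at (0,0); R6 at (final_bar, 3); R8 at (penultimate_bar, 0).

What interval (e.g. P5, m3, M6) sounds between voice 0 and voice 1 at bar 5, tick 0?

voice 0=G3 voice 1=C4 -> P4

P4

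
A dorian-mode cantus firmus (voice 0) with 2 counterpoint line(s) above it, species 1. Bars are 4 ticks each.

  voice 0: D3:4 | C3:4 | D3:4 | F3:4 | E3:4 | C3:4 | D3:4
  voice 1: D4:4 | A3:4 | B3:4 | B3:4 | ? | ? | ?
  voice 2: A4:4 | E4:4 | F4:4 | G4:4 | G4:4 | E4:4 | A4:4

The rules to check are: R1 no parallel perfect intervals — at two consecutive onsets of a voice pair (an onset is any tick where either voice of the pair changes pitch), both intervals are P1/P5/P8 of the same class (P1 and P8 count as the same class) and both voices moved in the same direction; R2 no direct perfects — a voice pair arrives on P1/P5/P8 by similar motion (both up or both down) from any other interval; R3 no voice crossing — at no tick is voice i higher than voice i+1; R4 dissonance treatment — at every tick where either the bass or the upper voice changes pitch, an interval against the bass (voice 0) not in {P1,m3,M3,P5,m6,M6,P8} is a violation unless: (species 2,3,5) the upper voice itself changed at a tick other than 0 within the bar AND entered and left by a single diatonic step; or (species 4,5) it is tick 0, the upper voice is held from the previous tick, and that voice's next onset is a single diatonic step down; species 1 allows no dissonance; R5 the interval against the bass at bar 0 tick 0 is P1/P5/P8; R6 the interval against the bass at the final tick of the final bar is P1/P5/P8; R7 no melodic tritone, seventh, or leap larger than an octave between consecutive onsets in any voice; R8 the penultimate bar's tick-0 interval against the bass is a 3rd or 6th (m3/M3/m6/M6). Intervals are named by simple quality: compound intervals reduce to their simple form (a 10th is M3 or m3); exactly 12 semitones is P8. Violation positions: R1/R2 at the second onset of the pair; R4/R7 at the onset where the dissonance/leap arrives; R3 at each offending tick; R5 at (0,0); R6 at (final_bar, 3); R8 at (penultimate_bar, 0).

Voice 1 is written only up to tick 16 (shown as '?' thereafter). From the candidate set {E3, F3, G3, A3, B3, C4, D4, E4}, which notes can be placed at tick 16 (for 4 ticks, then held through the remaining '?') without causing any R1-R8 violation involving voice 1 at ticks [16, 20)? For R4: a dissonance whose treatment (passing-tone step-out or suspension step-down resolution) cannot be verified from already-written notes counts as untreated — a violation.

{B3, C4, E4, G3}

E3: violates R2
F3: violates R4,R7
G3: legal
A3: violates R4
B3: legal
C4: legal
D4: violates R4
E4: legal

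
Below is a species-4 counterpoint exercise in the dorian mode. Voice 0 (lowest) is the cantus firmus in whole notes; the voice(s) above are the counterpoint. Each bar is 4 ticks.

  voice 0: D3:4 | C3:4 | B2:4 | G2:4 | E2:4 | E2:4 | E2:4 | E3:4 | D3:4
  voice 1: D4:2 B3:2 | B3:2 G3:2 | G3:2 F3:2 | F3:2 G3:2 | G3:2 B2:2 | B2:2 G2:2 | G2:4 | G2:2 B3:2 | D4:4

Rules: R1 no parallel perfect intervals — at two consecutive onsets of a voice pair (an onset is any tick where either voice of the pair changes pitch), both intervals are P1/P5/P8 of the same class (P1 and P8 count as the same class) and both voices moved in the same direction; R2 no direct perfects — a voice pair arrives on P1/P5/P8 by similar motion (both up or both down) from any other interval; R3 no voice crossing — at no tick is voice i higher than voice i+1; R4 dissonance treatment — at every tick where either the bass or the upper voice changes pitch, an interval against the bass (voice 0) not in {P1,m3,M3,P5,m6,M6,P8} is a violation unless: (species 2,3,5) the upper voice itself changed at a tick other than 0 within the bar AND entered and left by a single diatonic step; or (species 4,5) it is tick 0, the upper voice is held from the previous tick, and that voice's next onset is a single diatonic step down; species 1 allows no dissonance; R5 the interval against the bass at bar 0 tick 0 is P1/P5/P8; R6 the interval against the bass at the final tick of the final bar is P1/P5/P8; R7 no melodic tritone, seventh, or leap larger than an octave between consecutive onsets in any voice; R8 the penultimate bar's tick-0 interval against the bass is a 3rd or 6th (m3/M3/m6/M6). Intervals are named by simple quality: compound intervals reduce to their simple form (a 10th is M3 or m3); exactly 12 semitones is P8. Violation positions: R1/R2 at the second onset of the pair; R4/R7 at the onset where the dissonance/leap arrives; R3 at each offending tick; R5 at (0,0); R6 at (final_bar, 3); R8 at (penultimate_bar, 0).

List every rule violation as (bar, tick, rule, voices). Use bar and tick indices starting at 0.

(1, 0, R4, (0, 1))
(2, 2, R4, (0, 1))
(3, 0, R4, (0, 1))
(7, 0, R3, (0, 1))
(7, 1, R3, (0, 1))
(7, 2, R7, (1,))

bar 0: v0=D3 v1=D4 downbeat P8
bar 1: v0=C3 v1=B3 downbeat M7
bar 2: v0=B2 v1=G3 downbeat m6
bar 3: v0=G2 v1=F3 downbeat m7
bar 4: v0=E2 v1=G3 downbeat m3
bar 5: v0=E2 v1=B2 downbeat P5
bar 6: v0=E2 v1=G2 downbeat m3
bar 7: v0=E3 v1=G2 downbeat M6
bar 8: v0=D3 v1=D4 downbeat P8
  -> R4 @ bar 1 tick 0 v(0, 1): C3/B3 M7 untreated
  -> R4 @ bar 2 tick 2 v(0, 1): B2/F3 TT untreated
  -> R4 @ bar 3 tick 0 v(0, 1): G2/F3 m7 untreated
  -> R3 @ bar 7 tick 0 v(0, 1): E3 above G2
  -> R3 @ bar 7 tick 1 v(0, 1): E3 above G2
  -> R7 @ bar 7 tick 2 v(1,): G2->B3 leap 16st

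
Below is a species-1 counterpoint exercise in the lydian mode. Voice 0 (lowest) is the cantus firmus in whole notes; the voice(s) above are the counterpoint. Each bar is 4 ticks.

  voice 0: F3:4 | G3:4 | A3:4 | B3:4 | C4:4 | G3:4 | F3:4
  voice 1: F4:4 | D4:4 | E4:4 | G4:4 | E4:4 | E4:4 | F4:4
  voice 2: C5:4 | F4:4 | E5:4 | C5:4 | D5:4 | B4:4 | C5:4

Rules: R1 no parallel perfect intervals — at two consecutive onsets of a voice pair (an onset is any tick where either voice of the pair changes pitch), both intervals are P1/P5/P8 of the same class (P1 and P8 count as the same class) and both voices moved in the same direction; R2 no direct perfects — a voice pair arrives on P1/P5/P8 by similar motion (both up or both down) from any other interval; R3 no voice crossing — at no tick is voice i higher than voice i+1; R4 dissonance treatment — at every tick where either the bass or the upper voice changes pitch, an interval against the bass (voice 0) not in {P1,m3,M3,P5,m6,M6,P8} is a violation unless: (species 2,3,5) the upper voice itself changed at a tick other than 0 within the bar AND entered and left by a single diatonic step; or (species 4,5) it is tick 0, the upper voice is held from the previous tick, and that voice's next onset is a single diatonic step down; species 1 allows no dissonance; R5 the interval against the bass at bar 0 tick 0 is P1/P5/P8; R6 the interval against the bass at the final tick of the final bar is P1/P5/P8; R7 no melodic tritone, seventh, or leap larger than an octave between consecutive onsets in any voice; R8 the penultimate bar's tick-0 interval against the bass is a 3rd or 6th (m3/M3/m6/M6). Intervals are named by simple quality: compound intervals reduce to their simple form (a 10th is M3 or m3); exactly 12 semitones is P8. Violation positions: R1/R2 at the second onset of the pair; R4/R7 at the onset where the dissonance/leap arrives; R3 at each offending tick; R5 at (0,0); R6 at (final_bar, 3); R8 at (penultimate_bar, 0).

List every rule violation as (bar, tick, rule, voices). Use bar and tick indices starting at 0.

bar 0: v0=F3 v1=F4 v2=C5 downbeat P5
bar 1: v0=G3 v1=D4 v2=F4 downbeat m7
bar 2: v0=A3 v1=E4 v2=E5 downbeat P5
bar 3: v0=B3 v1=G4 v2=C5 downbeat m2
bar 4: v0=C4 v1=E4 v2=D5 downbeat M2
bar 5: v0=G3 v1=E4 v2=B4 downbeat M3
bar 6: v0=F3 v1=F4 v2=C5 downbeat P5
  -> R4 @ bar 1 tick 0 v(0, 2): G3/F4 m7 untreated
  -> R1 @ bar 2 tick 0 v(0, 1): G3/D4 P5 -> A3/E4 P5 similar
  -> R2 @ bar 2 tick 0 v(0, 2): G3/F4 m7 -> A3/E5 P5 similar
  -> R2 @ bar 2 tick 0 v(1, 2): D4/F4 m3 -> E4/E5 P8 similar
  -> R7 @ bar 2 tick 0 v(2,): F4->E5 leap 11st
  -> R4 @ bar 3 tick 0 v(0, 2): B3/C5 m2 untreated
  -> R4 @ bar 4 tick 0 v(0, 2): C4/D5 M2 untreated
  -> R1 @ bar 6 tick 0 v(1, 2): E4/B4 P5 -> F4/C5 P5 similar

(1, 0, R4, (0, 2))
(2, 0, R1, (0, 1))
(2, 0, R2, (0, 2))
(2, 0, R2, (1, 2))
(2, 0, R7, (2,))
(3, 0, R4, (0, 2))
(4, 0, R4, (0, 2))
(6, 0, R1, (1, 2))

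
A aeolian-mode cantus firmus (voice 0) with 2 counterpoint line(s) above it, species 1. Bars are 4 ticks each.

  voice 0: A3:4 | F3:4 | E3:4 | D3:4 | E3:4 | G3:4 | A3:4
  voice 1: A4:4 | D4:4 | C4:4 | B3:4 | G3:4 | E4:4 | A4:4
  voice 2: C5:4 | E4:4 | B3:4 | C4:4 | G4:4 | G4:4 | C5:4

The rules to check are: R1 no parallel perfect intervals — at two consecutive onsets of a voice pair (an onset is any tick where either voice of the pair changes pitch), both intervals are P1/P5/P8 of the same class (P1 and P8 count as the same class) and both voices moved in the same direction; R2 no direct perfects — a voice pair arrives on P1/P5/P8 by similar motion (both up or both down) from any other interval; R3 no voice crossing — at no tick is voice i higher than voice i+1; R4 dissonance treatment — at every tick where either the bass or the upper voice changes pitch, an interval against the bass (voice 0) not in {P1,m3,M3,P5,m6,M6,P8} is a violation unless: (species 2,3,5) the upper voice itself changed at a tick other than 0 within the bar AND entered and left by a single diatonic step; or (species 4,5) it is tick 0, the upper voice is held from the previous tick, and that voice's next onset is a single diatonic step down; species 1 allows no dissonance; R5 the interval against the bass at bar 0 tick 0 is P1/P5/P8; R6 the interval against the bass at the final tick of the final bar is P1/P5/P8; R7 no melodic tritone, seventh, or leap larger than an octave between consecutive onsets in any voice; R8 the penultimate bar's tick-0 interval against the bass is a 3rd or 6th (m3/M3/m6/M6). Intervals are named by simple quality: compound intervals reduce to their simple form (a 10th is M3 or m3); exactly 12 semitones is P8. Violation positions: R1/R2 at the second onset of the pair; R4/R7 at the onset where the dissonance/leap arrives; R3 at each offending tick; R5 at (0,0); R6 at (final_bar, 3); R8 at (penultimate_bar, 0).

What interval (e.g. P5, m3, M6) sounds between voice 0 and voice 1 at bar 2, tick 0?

voice 0=E3 voice 1=C4 -> m6

m6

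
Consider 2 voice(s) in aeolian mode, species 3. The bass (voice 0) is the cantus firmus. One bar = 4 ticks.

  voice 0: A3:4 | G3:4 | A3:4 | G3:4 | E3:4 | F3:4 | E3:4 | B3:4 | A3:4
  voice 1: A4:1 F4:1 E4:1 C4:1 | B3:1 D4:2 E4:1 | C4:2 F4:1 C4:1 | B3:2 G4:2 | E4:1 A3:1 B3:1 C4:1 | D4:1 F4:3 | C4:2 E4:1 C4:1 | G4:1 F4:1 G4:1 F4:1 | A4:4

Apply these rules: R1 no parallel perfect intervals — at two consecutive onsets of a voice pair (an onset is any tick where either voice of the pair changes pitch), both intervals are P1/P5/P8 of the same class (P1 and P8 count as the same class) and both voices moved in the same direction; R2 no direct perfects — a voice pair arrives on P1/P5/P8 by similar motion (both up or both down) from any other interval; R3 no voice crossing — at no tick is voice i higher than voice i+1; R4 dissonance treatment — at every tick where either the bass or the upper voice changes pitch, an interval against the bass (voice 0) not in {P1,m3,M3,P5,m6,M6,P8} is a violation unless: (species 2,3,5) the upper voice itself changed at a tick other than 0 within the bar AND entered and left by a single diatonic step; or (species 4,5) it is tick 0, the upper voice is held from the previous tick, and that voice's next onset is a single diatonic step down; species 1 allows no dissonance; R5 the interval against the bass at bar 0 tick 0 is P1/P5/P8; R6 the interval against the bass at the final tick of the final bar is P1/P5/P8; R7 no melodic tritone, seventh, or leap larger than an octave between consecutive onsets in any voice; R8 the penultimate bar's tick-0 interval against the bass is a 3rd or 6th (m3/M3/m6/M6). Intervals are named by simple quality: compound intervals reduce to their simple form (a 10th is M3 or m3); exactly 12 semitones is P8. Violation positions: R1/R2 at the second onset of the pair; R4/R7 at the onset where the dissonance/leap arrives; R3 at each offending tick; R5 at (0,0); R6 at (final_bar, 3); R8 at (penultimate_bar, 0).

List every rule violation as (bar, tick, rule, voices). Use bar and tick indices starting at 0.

bar 0: v0=A3 v1=A4 downbeat P8
bar 1: v0=G3 v1=B3 downbeat M3
bar 2: v0=A3 v1=C4 downbeat m3
bar 3: v0=G3 v1=B3 downbeat M3
bar 4: v0=E3 v1=E4 downbeat P8
bar 5: v0=F3 v1=D4 downbeat M6
bar 6: v0=E3 v1=C4 downbeat m6
bar 7: v0=B3 v1=G4 downbeat m6
bar 8: v0=A3 v1=A4 downbeat P8
  -> R1 @ bar 4 tick 0 v(0, 1): G3/G4 P8 -> E3/E4 P8 similar
  -> R4 @ bar 4 tick 1 v(0, 1): E3/A3 P4 untreated
  -> R4 @ bar 7 tick 3 v(0, 1): B3/F4 TT untreated

(4, 0, R1, (0, 1))
(4, 1, R4, (0, 1))
(7, 3, R4, (0, 1))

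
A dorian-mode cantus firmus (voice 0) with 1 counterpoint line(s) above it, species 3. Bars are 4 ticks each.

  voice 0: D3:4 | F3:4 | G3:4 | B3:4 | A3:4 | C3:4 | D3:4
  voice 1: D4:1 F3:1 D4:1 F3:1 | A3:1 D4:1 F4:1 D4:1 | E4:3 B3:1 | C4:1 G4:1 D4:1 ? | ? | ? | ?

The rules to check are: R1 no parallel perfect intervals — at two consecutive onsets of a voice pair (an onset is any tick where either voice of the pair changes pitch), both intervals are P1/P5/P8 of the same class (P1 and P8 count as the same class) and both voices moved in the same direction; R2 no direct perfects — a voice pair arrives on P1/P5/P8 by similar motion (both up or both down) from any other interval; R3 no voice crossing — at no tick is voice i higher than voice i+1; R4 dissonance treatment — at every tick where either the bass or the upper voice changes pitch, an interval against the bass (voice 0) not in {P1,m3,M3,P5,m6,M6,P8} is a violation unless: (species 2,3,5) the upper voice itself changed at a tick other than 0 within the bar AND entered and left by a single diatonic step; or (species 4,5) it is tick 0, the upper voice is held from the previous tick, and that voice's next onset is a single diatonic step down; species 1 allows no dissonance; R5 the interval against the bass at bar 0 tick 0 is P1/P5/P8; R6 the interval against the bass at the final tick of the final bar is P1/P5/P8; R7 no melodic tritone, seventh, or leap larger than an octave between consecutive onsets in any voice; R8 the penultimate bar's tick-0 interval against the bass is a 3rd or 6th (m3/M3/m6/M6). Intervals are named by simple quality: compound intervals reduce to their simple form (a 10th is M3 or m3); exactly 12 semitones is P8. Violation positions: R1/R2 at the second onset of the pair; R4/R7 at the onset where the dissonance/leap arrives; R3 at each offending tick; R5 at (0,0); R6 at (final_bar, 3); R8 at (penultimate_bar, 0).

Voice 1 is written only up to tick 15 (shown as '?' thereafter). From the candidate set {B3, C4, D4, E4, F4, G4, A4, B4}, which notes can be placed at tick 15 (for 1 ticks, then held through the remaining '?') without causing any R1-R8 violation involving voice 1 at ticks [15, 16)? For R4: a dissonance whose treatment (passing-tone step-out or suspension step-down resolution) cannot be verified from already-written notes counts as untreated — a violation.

B3: legal
C4: violates R4
D4: legal
E4: violates R4
F4: violates R4
G4: legal
A4: violates R4
B4: legal

{B3, B4, D4, G4}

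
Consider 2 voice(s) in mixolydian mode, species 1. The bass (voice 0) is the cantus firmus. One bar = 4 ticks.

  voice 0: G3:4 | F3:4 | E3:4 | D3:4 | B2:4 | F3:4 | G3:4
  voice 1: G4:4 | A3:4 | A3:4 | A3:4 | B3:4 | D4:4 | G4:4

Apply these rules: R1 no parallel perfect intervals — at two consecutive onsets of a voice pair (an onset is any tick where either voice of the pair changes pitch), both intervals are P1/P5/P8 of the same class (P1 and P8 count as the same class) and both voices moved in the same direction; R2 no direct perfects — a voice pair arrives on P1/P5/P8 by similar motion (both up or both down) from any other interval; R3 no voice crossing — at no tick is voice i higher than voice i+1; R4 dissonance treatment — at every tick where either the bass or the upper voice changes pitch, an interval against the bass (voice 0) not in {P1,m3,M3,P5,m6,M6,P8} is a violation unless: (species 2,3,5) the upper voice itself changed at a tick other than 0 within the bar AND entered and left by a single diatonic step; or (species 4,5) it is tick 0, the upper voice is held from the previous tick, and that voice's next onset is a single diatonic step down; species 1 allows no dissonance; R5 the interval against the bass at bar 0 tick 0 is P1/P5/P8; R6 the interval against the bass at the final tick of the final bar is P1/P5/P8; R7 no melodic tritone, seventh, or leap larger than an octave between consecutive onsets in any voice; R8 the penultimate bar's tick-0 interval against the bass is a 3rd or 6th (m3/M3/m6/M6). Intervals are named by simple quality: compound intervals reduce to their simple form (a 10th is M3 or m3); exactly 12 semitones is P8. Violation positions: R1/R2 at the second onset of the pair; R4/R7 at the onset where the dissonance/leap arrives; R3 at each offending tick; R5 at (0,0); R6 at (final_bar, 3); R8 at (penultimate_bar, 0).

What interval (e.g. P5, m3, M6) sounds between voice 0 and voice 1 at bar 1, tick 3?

voice 0=F3 voice 1=A3 -> M3

M3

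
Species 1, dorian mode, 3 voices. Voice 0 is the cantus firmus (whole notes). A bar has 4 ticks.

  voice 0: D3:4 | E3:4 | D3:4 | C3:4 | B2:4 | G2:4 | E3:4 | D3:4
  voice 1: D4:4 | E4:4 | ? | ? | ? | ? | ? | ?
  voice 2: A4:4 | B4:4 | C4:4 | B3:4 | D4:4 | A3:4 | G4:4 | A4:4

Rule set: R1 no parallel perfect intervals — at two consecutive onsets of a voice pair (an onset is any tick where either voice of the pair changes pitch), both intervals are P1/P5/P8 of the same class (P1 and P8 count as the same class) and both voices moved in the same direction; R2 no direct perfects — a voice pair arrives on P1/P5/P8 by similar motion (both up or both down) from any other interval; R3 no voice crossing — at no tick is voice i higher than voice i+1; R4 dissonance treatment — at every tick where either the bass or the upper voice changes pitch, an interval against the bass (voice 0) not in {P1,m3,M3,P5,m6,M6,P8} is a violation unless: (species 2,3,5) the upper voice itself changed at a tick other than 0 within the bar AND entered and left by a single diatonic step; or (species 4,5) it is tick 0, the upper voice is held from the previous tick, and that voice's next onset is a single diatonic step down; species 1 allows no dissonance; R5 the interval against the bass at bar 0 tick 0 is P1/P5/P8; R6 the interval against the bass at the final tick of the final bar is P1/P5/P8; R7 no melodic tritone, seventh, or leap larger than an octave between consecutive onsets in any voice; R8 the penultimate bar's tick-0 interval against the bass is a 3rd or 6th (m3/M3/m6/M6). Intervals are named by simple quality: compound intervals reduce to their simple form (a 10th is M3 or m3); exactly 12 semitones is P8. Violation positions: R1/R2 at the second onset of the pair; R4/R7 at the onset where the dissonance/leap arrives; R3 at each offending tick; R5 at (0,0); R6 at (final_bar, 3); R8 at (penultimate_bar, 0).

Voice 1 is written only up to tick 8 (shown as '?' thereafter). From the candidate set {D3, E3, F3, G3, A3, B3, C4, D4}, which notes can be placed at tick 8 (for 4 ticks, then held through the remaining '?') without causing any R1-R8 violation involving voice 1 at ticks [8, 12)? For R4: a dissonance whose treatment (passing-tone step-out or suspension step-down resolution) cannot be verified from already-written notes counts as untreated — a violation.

D3: violates R1,R7
E3: violates R4
F3: violates R1,R7
G3: violates R4
A3: violates R2
B3: legal
C4: violates R2,R4
D4: violates R1,R3

{B3}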